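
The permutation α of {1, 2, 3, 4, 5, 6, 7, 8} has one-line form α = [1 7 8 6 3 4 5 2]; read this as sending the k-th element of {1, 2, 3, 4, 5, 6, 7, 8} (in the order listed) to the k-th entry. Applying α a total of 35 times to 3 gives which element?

Tracing 3 → 8 → … returns to 3 after 5 steps, so 3 lies in a 5-cycle (2, 7, 5, 3, 8).
Powers repeat with period 5 on this cycle, and 35 mod 5 = 0, so α^35(3) = α^0(3).
So α^35(3) = 3.

3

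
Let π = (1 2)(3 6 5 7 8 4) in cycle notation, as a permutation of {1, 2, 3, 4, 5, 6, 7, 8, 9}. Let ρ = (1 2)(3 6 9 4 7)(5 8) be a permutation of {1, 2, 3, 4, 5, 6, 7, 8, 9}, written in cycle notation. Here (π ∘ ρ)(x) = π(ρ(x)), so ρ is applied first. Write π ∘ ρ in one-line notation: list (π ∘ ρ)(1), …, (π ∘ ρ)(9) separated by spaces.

Chase each element through ρ then π: 1 → 2 → 1; 2 → 1 → 2; 3 → 6 → 5; 4 → 7 → 8; 5 → 8 → 4; 6 → 9 → 9; 7 → 3 → 6; 8 → 5 → 7; 9 → 4 → 3.
So π ∘ ρ in one-line form is 1 2 5 8 4 9 6 7 3.

1 2 5 8 4 9 6 7 3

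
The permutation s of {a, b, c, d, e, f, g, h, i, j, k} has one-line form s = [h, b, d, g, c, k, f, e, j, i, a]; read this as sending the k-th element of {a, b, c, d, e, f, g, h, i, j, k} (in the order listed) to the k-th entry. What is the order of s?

Writing s as disjoint cycles, the cycle lengths are 8, 2, 1.
The order of s is the least common multiple of its cycle lengths: lcm(8, 2) = 8.

8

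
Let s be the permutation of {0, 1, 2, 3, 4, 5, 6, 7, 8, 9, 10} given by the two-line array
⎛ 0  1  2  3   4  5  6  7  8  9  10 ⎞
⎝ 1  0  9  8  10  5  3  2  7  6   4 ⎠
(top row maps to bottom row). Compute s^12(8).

Tracing 8 → 7 → … returns to 8 after 6 steps, so 8 lies in a 6-cycle (2, 9, 6, 3, 8, 7).
On a 6-cycle, s^6 is the identity, so s^12 = s^0 there (12 ≡ 0 mod 6).
So s^12(8) = 8.

8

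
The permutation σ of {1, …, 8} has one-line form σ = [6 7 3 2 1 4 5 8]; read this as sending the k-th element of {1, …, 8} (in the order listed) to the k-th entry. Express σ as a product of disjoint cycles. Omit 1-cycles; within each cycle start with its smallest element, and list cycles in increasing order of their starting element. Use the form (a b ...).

(1 6 4 2 7 5)

Start at 1 and follow images: 1 → 6 → 4 → 2 → 7 → 5 → 1, giving the cycle (1 6 4 2 7 5).
Repeating from the next unused element and collecting all non-trivial cycles gives (1 6 4 2 7 5).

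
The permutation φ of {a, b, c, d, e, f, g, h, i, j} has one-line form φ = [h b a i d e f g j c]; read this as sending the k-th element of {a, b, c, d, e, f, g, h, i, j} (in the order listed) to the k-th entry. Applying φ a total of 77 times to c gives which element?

e

Tracing c → a → … returns to c after 9 steps, so c lies in a 9-cycle (a h g f e d i j c).
Powers repeat with period 9 on this cycle, and 77 mod 9 = 5, so φ^77(c) = φ^5(c).
Advancing 5 steps from c: c → a → h → g → f → e.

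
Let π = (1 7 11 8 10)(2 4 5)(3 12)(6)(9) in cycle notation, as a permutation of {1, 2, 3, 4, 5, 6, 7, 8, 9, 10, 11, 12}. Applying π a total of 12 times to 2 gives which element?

2 lies in the 3-cycle (2 4 5).
Powers repeat with period 3 on this cycle, and 12 mod 3 = 0, so π^12(2) = π^0(2).
So π^12(2) = 2.

2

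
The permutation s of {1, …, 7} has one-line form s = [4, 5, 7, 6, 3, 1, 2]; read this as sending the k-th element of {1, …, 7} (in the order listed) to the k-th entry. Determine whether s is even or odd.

In disjoint-cycle form the cycle lengths are 4, 3.
A cycle is odd iff its length is even; s has 1 even-length cycle, so sgn(s) = (−1)^1 and s is odd.

odd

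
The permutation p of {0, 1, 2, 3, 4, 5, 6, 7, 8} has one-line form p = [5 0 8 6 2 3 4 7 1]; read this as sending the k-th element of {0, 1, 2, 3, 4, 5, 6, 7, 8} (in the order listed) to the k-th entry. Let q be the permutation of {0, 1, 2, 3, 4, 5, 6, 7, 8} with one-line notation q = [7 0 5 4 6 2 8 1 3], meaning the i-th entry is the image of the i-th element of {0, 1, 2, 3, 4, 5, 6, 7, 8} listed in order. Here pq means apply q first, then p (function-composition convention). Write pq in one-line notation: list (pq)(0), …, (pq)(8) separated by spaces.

7 5 3 2 4 8 1 0 6

For each element, apply q then p: 0 → 7 → 7; 1 → 0 → 5; 2 → 5 → 3; 3 → 4 → 2; 4 → 6 → 4; 5 → 2 → 8; 6 → 8 → 1; 7 → 1 → 0; 8 → 3 → 6.
Collecting the images, pq = [7 5 3 2 4 8 1 0 6].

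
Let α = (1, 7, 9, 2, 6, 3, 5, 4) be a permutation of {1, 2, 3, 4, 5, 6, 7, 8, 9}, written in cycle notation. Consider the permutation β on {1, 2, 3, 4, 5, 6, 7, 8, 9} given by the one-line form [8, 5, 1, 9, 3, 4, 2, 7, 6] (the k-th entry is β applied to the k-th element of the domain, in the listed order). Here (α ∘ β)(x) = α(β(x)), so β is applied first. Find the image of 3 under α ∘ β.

β(3) = 1, then α(1) = 7; composing gives (α ∘ β)(3) = 7.

7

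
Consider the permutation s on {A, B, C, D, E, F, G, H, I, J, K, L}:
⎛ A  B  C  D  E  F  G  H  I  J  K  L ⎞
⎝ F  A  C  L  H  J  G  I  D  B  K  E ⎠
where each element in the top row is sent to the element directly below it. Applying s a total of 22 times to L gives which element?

H

Tracing L → E → … returns to L after 5 steps, so L lies in a 5-cycle (D, L, E, H, I).
Since the cycle has length 5, s^22 acts on it the same as s^2 (22 mod 5 = 2).
Stepping 2 places around the cycle: L → E → H.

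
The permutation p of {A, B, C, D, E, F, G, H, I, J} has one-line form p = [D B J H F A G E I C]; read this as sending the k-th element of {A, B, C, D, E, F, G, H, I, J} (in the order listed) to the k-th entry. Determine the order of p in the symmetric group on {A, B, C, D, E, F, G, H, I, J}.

The disjoint-cycle form of p has cycle lengths 5, 2, 1, 1, 1.
The order is lcm(5, 2) = 10.

10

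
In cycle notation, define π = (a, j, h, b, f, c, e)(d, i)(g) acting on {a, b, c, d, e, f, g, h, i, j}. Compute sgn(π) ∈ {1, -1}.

-1

The cycle lengths are 7, 2, 1.
A cycle of length ℓ contributes ℓ−1 transpositions, so π is a product of 6 + 1 = 7 transpositions — odd.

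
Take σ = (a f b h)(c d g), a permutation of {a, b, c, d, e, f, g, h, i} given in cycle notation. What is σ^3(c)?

c

c lies in the 3-cycle (c d g).
On a 3-cycle, σ^3 is the identity, so σ^3 = σ^0 there (3 ≡ 0 mod 3).
So σ^3(c) = c.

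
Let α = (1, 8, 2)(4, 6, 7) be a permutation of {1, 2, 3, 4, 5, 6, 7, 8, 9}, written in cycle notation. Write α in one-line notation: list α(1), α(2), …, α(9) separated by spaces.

Image by image: 1↦8, 2↦1, 3↦3, 4↦6, 5↦5, 6↦7, 7↦4, 8↦2, 9↦9.
So the one-line form is 8 1 3 6 5 7 4 2 9.

8 1 3 6 5 7 4 2 9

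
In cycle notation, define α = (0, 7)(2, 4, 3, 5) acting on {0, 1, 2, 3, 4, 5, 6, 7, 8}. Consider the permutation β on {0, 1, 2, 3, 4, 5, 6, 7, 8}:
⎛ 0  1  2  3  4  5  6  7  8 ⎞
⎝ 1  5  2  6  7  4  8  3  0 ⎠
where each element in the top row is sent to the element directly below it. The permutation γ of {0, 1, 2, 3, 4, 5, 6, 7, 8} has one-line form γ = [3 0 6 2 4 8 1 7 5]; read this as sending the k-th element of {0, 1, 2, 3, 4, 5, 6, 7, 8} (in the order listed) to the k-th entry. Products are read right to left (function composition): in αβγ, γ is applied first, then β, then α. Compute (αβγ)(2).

Apply the permutations in order: γ(2) = 6, then β(6) = 8, then α(8) = 8. So (αβγ)(2) = 8.

8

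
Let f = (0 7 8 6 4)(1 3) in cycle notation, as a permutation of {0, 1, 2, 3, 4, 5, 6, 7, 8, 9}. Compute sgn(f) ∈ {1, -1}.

-1

The cycle lengths are 5, 2, 1, 1, 1.
A cycle of length ℓ contributes ℓ−1 transpositions, so f is a product of 4 + 1 = 5 transpositions — odd.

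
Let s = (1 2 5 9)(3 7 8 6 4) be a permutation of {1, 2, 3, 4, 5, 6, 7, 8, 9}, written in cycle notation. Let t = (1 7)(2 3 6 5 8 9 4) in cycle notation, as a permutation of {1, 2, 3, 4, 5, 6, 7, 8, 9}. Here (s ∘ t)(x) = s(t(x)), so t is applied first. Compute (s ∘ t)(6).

9

t(6) = 5, then s(5) = 9; composing gives (s ∘ t)(6) = 9.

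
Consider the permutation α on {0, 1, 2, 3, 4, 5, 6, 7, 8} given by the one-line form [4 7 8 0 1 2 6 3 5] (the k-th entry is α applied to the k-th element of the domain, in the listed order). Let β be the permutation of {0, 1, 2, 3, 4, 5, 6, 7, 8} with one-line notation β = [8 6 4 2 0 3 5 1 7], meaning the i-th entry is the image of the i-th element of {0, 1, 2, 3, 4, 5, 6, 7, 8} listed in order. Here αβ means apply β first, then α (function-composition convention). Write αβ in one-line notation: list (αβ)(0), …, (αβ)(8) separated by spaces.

5 6 1 8 4 0 2 7 3

(αβ)(x) = α(β(x)). Computing each image: α(β(0)) = α(8) = 5, α(β(1)) = α(6) = 6, α(β(2)) = α(4) = 1, α(β(3)) = α(2) = 8, α(β(4)) = α(0) = 4, α(β(5)) = α(3) = 0, α(β(6)) = α(5) = 2, α(β(7)) = α(1) = 7, α(β(8)) = α(7) = 3.
Hence αβ = [5 6 1 8 4 0 2 7 3].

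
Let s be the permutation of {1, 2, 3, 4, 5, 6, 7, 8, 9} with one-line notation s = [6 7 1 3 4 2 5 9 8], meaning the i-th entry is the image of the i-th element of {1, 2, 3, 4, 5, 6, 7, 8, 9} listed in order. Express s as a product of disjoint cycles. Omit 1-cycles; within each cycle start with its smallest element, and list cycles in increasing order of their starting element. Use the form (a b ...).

Iterating s from 1 gives 1 → 6 → 2 → 7 → 5 → 4 → 3 → 1; that is the 7-cycle (1 6 2 7 5 4 3).
Continuing from each remaining unvisited element yields (1 6 2 7 5 4 3)(8 9).

(1 6 2 7 5 4 3)(8 9)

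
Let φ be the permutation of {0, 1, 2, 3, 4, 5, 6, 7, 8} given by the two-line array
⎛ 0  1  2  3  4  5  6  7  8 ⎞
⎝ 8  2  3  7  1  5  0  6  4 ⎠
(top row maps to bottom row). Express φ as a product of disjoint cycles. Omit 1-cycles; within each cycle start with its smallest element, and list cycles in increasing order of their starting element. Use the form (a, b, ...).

(0, 8, 4, 1, 2, 3, 7, 6)

Start at 0 and follow images: 0 → 8 → 4 → 1 → 2 → 3 → 7 → 6 → 0, giving the cycle (0, 8, 4, 1, 2, 3, 7, 6).
Repeating from the next unused element and collecting all non-trivial cycles gives (0, 8, 4, 1, 2, 3, 7, 6).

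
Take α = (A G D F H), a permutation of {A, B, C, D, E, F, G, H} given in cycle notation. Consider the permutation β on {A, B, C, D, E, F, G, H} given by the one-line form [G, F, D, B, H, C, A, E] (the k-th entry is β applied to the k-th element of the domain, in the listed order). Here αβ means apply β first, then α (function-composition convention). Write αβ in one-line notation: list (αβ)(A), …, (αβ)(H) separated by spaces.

D H F B A C G E

For each element, apply β then α: A → G → D; B → F → H; C → D → F; D → B → B; E → H → A; F → C → C; G → A → G; H → E → E.
So αβ in one-line form is D H F B A C G E.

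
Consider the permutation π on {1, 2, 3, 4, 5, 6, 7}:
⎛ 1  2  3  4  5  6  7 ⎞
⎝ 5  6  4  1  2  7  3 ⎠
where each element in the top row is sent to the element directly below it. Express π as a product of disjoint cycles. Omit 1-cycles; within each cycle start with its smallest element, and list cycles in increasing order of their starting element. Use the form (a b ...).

From 1: 1 → 5 → 2 → 6 → 7 → 3 → 4 → 1, closing the cycle (1 5 2 6 7 3 4).
Repeating from the next unused element and collecting all non-trivial cycles gives (1 5 2 6 7 3 4).

(1 5 2 6 7 3 4)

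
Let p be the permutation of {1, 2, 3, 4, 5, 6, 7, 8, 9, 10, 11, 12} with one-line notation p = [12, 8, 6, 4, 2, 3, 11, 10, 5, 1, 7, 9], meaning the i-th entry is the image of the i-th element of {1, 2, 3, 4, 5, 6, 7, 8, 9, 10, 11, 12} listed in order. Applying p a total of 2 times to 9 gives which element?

2

Tracing 9 → 5 → … returns to 9 after 7 steps, so 9 lies in a 7-cycle (1 12 9 5 2 8 10).
Stepping 2 places around the cycle: 9 → 5 → 2.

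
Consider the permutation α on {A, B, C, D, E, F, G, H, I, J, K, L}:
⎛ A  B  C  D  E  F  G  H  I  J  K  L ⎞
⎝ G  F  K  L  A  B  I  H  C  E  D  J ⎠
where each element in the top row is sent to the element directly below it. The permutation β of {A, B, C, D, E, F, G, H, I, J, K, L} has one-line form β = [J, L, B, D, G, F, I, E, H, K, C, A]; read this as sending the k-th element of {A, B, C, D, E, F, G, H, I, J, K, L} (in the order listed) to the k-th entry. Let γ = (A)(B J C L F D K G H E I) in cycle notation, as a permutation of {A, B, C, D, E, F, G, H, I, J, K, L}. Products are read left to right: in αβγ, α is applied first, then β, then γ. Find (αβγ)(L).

G

Apply the permutations in order: α(L) = J, then β(J) = K, then γ(K) = G. So (αβγ)(L) = G.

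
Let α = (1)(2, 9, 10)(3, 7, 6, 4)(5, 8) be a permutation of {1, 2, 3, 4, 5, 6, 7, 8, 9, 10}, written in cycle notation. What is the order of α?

12

The cycle type of α is (4, 3, 2, 1).
Since disjoint cycles commute, ord(α) = lcm(4, 3, 2) = 12.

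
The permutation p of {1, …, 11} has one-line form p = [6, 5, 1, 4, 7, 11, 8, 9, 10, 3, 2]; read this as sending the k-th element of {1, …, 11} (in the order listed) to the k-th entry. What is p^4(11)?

Tracing 11 → 2 → … returns to 11 after 10 steps, so 11 lies in a 10-cycle (1, 6, 11, 2, 5, 7, 8, 9, 10, 3).
Advancing 4 steps from 11: 11 → 2 → 5 → 7 → 8.

8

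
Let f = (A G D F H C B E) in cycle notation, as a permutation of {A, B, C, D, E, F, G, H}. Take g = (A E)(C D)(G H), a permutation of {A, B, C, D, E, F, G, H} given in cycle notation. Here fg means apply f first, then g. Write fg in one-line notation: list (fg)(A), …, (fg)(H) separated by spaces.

H A B F E G C D

(fg)(x) = g(f(x)). Computing each image: g(f(A)) = g(G) = H, g(f(B)) = g(E) = A, g(f(C)) = g(B) = B, g(f(D)) = g(F) = F, g(f(E)) = g(A) = E, g(f(F)) = g(H) = G, g(f(G)) = g(D) = C, g(f(H)) = g(C) = D.
Hence fg = [H A B F E G C D].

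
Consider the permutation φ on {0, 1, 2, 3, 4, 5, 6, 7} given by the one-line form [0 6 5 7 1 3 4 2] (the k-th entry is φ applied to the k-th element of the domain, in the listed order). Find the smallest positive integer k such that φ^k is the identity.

Writing φ as disjoint cycles, the cycle lengths are 4, 3, 1.
The order is lcm(4, 3) = 12.

12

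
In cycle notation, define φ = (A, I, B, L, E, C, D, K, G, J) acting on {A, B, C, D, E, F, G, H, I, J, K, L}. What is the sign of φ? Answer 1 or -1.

The cycle lengths are 10, 1, 1.
A cycle is odd iff its length is even; φ has 1 even-length cycle, so sgn(φ) = (−1)^1 and φ is odd.

-1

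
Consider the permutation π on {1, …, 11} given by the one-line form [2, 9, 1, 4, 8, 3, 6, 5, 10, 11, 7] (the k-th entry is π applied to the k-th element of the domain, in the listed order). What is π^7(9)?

2

Tracing 9 → 10 → … returns to 9 after 8 steps, so 9 lies in an 8-cycle (1 2 9 10 11 7 6 3).
Stepping 7 places around the cycle: 9 → 10 → 11 → 7 → 6 → 3 → 1 → 2.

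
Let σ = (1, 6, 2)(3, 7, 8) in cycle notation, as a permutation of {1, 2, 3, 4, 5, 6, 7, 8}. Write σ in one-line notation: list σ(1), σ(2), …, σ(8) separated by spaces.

Each element maps to the next entry in its cycle (wrapping to the front): 1→6, 2→1, 3→7, 4→4, 5→5, 6→2, 7→8, 8→3.
So the one-line form is 6 1 7 4 5 2 8 3.

6 1 7 4 5 2 8 3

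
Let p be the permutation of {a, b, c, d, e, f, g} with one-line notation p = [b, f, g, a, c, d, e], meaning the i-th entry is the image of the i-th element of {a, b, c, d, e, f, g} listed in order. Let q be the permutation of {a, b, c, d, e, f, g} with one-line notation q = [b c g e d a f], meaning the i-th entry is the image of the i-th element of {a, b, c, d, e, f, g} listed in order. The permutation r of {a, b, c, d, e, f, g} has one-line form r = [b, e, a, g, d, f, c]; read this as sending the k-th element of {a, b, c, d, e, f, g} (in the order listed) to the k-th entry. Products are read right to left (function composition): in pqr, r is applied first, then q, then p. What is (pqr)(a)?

g

Apply the permutations in order: r(a) = b, then q(b) = c, then p(c) = g. So (pqr)(a) = g.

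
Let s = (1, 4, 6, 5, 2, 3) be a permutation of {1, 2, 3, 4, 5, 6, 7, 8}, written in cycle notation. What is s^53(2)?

2 lies in the 6-cycle (1, 4, 6, 5, 2, 3).
On a 6-cycle, s^6 is the identity, so s^53 = s^5 there (53 ≡ 5 mod 6).
Advancing 5 steps from 2: 2 → 3 → 1 → 4 → 6 → 5.

5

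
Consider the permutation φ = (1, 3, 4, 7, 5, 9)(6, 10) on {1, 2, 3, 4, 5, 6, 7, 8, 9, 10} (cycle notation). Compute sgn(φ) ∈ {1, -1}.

1

The cycle lengths are 6, 2, 1, 1.
A cycle of length ℓ contributes ℓ−1 transpositions, so φ is a product of 5 + 1 = 6 transpositions — even.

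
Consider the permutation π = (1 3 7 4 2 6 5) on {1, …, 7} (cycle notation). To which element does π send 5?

In the cycle (1 3 7 4 2 6 5), 5 is followed by 1, so π(5) = 1.

1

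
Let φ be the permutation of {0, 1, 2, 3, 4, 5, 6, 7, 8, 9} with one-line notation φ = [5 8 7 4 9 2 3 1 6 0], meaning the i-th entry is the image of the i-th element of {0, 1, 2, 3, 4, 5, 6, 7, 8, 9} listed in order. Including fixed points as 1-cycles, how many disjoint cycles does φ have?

The cycle decomposition is (0, 5, 2, 7, 1, 8, 6, 3, 4, 9), which has 1 cycle (counting 1-cycles).

1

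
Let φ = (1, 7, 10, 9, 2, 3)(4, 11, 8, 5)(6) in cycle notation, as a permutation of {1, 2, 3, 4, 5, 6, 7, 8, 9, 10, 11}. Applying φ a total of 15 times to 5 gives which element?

8

5 lies in the 4-cycle (4, 11, 8, 5).
On a 4-cycle, φ^4 is the identity, so φ^15 = φ^3 there (15 ≡ 3 mod 4).
Stepping 3 places around the cycle: 5 → 4 → 11 → 8.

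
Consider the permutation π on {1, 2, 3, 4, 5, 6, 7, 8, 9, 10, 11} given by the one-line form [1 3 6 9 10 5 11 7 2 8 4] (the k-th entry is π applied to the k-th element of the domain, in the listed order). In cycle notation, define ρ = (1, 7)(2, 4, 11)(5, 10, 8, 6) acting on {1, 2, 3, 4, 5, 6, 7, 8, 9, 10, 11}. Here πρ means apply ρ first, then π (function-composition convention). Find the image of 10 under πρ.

(πρ)(10) = π(ρ(10)). ρ(10) = 8, then π(8) = 7. So (πρ)(10) = 7.

7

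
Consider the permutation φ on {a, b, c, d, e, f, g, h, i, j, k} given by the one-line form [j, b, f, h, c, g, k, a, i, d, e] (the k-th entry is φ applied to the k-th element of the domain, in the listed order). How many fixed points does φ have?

2

The fixed points (elements with φ(x) = x) are {b, i}, so there are 2.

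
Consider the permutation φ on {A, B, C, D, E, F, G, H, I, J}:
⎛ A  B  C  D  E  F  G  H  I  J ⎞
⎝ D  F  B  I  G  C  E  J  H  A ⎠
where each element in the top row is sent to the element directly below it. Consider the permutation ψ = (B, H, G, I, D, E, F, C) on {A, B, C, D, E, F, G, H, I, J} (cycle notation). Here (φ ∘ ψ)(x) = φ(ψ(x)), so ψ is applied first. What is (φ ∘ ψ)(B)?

J

(φ ∘ ψ)(B) = φ(ψ(B)). ψ(B) = H, then φ(H) = J. So (φ ∘ ψ)(B) = J.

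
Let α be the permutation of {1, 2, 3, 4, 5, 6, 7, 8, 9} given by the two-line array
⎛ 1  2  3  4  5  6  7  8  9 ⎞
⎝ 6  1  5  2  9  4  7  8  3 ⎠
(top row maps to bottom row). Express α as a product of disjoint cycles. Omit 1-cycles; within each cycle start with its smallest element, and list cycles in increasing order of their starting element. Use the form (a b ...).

Start at 1 and follow images: 1 → 6 → 4 → 2 → 1, giving the cycle (1 6 4 2).
Continuing from each remaining unvisited element yields (1 6 4 2)(3 5 9).

(1 6 4 2)(3 5 9)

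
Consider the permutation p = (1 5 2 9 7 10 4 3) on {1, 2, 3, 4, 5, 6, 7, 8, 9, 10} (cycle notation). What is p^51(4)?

5

4 lies in the 8-cycle (1 5 2 9 7 10 4 3).
Powers repeat with period 8 on this cycle, and 51 mod 8 = 3, so p^51(4) = p^3(4).
Stepping 3 places around the cycle: 4 → 3 → 1 → 5.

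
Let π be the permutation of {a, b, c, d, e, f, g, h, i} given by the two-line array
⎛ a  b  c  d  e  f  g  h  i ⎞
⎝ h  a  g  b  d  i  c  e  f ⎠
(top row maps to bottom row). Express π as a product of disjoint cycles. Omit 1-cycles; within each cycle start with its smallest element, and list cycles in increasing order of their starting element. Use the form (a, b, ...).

From a: a → h → e → d → b → a, closing the cycle (a, h, e, d, b).
Repeating from the next unused element and collecting all non-trivial cycles gives (a, h, e, d, b)(c, g)(f, i).

(a, h, e, d, b)(c, g)(f, i)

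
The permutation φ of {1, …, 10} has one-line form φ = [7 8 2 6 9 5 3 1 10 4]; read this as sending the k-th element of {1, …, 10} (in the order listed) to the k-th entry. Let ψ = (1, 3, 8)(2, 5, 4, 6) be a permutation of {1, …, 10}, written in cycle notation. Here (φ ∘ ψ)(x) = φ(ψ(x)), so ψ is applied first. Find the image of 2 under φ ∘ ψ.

9

First apply ψ: ψ(2) = 5, then φ(5) = 9. Thus (φ ∘ ψ)(2) = 9.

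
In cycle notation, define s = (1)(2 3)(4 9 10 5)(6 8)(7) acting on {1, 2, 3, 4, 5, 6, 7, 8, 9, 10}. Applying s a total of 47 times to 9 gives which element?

9 lies in the 4-cycle (4 9 10 5).
On a 4-cycle, s^4 is the identity, so s^47 = s^3 there (47 ≡ 3 mod 4).
Stepping 3 places around the cycle: 9 → 10 → 5 → 4.

4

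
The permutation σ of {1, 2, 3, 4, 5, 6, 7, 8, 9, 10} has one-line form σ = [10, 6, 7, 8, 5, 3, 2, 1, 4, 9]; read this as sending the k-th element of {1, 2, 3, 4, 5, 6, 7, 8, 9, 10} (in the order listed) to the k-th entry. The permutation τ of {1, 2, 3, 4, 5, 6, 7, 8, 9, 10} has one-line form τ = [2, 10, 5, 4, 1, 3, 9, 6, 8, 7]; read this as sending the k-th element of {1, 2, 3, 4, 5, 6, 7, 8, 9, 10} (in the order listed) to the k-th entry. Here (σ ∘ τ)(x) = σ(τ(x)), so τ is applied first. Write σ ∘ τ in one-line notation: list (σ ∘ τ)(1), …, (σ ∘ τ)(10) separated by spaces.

6 9 5 8 10 7 4 3 1 2

(σ ∘ τ)(x) = σ(τ(x)). Computing each image: σ(τ(1)) = σ(2) = 6, σ(τ(2)) = σ(10) = 9, σ(τ(3)) = σ(5) = 5, σ(τ(4)) = σ(4) = 8, σ(τ(5)) = σ(1) = 10, σ(τ(6)) = σ(3) = 7, σ(τ(7)) = σ(9) = 4, σ(τ(8)) = σ(6) = 3, σ(τ(9)) = σ(8) = 1, σ(τ(10)) = σ(7) = 2.
Hence σ ∘ τ = [6 9 5 8 10 7 4 3 1 2].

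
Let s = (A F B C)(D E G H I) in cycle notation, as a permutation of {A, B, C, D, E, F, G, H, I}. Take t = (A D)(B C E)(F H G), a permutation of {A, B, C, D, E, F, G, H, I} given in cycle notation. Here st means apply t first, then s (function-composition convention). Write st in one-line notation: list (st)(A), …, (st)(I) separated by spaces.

E A G F C I B H D

(st)(x) = s(t(x)). Computing each image: s(t(A)) = s(D) = E, s(t(B)) = s(C) = A, s(t(C)) = s(E) = G, s(t(D)) = s(A) = F, s(t(E)) = s(B) = C, s(t(F)) = s(H) = I, s(t(G)) = s(F) = B, s(t(H)) = s(G) = H, s(t(I)) = s(I) = D.
Hence st = [E A G F C I B H D].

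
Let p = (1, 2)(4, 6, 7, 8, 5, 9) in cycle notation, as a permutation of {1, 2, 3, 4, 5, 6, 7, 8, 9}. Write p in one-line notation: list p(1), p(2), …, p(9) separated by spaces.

Reading each image from the cycles: 1↦2, 2↦1, 3↦3, 4↦6, 5↦9, 6↦7, 7↦8, 8↦5, 9↦4.
Listing these in domain order gives 2 1 3 6 9 7 8 5 4.

2 1 3 6 9 7 8 5 4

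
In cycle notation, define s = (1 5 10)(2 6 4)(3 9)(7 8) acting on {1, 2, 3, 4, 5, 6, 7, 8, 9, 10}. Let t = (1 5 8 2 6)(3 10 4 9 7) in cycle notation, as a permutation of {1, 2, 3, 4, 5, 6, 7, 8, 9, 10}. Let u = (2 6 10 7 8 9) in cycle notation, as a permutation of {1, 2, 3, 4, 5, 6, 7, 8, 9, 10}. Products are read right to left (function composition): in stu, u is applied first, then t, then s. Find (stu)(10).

9

Apply the permutations in order: u(10) = 7, then t(7) = 3, then s(3) = 9. So (stu)(10) = 9.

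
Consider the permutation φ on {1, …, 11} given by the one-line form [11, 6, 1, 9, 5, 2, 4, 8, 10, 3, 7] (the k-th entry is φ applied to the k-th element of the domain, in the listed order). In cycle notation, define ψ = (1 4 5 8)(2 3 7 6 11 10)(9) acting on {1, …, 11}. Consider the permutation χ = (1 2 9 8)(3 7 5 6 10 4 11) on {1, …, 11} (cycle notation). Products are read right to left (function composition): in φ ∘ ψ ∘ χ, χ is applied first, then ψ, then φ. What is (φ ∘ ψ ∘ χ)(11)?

4

Chase 11: χ(11) = 3; ψ(3) = 7; φ(7) = 4. Hence (φ ∘ ψ ∘ χ)(11) = 4.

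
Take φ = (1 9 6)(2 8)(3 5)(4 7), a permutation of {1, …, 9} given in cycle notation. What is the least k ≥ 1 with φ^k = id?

6

The disjoint cycles have lengths 3, 2, 2, 2.
The order is lcm(3, 2, 2, 2) = 6.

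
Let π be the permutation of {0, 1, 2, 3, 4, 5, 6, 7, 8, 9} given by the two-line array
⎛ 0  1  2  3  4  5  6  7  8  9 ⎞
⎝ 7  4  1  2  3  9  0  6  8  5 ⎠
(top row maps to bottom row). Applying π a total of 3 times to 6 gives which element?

6

Tracing 6 → 0 → … returns to 6 after 3 steps, so 6 lies in a 3-cycle (0 7 6).
Powers repeat with period 3 on this cycle, and 3 mod 3 = 0, so π^3(6) = π^0(6).
So π^3(6) = 6.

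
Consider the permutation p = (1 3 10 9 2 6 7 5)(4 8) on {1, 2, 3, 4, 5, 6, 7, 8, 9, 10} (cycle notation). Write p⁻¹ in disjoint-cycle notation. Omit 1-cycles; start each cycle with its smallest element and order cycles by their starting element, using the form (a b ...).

The inverse reverses each cycle.
Reversing each cycle of p and rotating so the smallest element leads gives (1 5 7 6 2 9 10 3)(4 8).

(1 5 7 6 2 9 10 3)(4 8)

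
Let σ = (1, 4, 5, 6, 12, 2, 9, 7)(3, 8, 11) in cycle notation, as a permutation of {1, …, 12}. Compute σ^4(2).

4

2 lies in the 8-cycle (1, 4, 5, 6, 12, 2, 9, 7).
Advancing 4 steps from 2: 2 → 9 → 7 → 1 → 4.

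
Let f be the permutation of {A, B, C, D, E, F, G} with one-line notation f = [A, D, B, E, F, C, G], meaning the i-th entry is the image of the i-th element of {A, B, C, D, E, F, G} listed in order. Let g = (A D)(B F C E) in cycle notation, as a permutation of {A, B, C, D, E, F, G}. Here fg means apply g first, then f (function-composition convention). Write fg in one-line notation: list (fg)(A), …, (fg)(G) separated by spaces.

E C F A D B G

(fg)(x) = f(g(x)). Computing each image: f(g(A)) = f(D) = E, f(g(B)) = f(F) = C, f(g(C)) = f(E) = F, f(g(D)) = f(A) = A, f(g(E)) = f(B) = D, f(g(F)) = f(C) = B, f(g(G)) = f(G) = G.
Hence fg = [E C F A D B G].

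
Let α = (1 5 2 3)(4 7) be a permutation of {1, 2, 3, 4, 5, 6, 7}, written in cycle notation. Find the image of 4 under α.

7

4 appears in (4 7); the next entry (wrapping around) is 7.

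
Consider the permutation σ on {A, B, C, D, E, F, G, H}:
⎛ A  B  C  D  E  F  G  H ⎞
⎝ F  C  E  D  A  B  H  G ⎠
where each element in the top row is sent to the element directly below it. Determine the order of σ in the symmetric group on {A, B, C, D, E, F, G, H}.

10

Decomposing into disjoint cycles gives cycle lengths 5, 2, 1.
The order of σ is the least common multiple of its cycle lengths: lcm(5, 2) = 10.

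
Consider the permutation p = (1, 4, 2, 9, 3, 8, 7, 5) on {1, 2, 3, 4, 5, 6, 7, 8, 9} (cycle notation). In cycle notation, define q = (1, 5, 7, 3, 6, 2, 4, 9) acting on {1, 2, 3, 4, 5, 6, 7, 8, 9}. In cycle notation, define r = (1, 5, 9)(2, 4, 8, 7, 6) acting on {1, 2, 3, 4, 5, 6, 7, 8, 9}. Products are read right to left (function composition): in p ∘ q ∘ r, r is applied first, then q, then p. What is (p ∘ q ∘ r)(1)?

Chase 1: r(1) = 5; q(5) = 7; p(7) = 5. Hence (p ∘ q ∘ r)(1) = 5.

5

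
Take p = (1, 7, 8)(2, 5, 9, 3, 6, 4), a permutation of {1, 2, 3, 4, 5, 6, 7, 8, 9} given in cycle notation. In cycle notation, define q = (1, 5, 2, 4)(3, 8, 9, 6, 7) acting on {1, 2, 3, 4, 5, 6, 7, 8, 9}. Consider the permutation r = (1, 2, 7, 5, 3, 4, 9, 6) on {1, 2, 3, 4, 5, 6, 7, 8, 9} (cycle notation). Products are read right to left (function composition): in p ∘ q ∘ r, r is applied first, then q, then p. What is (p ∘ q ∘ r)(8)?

3

(p ∘ q ∘ r)(8) = p(q(r(8))). r(8) = 8, then q(8) = 9, then p(9) = 3, so the result is 3.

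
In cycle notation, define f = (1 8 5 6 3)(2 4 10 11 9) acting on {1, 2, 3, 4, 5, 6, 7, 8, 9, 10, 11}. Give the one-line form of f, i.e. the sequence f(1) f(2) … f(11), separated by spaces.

8 4 1 10 6 3 7 5 2 11 9

Reading each image from the cycles: 1↦8, 2↦4, 3↦1, 4↦10, 5↦6, 6↦3, 7↦7, 8↦5, 9↦2, 10↦11, 11↦9.
So the one-line form is 8 4 1 10 6 3 7 5 2 11 9.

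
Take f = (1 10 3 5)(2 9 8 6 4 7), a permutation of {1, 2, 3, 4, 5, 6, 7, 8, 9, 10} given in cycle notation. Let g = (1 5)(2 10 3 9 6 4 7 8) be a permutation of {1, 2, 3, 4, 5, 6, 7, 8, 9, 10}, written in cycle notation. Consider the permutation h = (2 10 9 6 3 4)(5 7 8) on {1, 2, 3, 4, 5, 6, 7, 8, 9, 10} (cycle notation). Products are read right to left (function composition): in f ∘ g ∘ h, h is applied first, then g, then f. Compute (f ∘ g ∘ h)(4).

3

(f ∘ g ∘ h)(4) = f(g(h(4))). h(4) = 2, then g(2) = 10, then f(10) = 3, so the result is 3.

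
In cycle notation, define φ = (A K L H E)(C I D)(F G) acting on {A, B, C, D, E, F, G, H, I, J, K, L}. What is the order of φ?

30

The cycle type of φ is (5, 3, 2, 1, 1).
The order of φ is the least common multiple of its cycle lengths: lcm(5, 3, 2) = 30.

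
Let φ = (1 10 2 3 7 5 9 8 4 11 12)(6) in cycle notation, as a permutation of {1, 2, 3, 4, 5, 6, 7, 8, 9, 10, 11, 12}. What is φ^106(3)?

12

3 lies in the 11-cycle (1 10 2 3 7 5 9 8 4 11 12).
Powers repeat with period 11 on this cycle, and 106 mod 11 = 7, so φ^106(3) = φ^7(3).
Stepping 7 places around the cycle: 3 → 7 → 5 → 9 → 8 → 4 → 11 → 12.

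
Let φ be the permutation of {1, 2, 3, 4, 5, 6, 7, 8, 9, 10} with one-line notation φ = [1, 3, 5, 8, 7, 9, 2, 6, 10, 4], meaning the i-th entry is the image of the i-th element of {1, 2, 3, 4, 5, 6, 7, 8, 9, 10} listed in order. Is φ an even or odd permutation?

odd

In disjoint-cycle form the cycle lengths are 5, 4, 1.
A cycle of length ℓ contributes ℓ−1 transpositions, so φ is a product of 4 + 3 = 7 transpositions — odd.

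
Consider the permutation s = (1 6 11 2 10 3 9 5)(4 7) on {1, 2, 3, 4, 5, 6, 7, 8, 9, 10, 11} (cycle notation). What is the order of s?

The disjoint cycles have lengths 8, 2, 1.
The order of s is the least common multiple of its cycle lengths: lcm(8, 2) = 8.

8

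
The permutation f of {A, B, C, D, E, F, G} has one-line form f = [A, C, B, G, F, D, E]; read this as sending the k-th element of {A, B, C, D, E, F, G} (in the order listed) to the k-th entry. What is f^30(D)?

E

Tracing D → G → … returns to D after 4 steps, so D lies in a 4-cycle (D G E F).
Powers repeat with period 4 on this cycle, and 30 mod 4 = 2, so f^30(D) = f^2(D).
Advancing 2 steps from D: D → G → E.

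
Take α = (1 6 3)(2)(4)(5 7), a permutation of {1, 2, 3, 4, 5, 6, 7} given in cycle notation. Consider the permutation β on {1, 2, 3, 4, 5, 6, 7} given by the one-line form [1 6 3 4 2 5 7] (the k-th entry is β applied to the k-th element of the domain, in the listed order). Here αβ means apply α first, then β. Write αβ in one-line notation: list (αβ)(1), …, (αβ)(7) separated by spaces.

For each element, apply α then β: 1 → 6 → 5; 2 → 2 → 6; 3 → 1 → 1; 4 → 4 → 4; 5 → 7 → 7; 6 → 3 → 3; 7 → 5 → 2.
So αβ in one-line form is 5 6 1 4 7 3 2.

5 6 1 4 7 3 2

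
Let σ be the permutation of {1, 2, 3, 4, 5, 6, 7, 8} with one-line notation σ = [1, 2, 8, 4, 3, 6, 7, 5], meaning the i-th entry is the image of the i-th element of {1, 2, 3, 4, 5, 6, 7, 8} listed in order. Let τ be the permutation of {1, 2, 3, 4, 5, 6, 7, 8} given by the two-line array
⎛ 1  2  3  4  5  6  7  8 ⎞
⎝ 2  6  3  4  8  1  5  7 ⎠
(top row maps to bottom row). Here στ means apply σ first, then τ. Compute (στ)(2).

(στ)(2) = τ(σ(2)). σ(2) = 2, then τ(2) = 6. So (στ)(2) = 6.

6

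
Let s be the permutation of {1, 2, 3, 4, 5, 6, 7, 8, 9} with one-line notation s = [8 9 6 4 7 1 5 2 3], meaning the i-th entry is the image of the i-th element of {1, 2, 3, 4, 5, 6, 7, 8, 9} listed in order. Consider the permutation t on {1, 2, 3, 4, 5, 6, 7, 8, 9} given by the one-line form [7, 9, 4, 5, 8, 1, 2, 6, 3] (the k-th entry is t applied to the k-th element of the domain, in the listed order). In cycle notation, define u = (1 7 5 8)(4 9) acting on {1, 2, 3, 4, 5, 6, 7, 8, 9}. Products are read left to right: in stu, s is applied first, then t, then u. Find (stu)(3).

7

Apply the permutations in order: s(3) = 6, then t(6) = 1, then u(1) = 7. So (stu)(3) = 7.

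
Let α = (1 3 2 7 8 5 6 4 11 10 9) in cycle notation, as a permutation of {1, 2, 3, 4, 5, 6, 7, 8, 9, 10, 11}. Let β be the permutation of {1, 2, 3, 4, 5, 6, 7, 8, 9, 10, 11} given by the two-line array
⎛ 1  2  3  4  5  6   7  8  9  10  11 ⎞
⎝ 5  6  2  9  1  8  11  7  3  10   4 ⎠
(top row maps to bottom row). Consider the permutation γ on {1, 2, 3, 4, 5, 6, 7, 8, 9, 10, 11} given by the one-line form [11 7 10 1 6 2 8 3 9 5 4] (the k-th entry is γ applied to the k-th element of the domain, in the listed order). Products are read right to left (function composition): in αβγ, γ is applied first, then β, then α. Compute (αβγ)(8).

7

Chase 8: γ(8) = 3; β(3) = 2; α(2) = 7. Hence (αβγ)(8) = 7.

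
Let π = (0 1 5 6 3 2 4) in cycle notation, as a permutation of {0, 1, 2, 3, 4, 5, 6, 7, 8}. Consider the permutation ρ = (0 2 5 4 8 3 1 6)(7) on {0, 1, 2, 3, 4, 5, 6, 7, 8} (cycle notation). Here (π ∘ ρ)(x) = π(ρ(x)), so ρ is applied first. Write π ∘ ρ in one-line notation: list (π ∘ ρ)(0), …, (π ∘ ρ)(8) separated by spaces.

(π ∘ ρ)(x) = π(ρ(x)). Computing each image: π(ρ(0)) = π(2) = 4, π(ρ(1)) = π(6) = 3, π(ρ(2)) = π(5) = 6, π(ρ(3)) = π(1) = 5, π(ρ(4)) = π(8) = 8, π(ρ(5)) = π(4) = 0, π(ρ(6)) = π(0) = 1, π(ρ(7)) = π(7) = 7, π(ρ(8)) = π(3) = 2.
Hence π ∘ ρ = [4 3 6 5 8 0 1 7 2].

4 3 6 5 8 0 1 7 2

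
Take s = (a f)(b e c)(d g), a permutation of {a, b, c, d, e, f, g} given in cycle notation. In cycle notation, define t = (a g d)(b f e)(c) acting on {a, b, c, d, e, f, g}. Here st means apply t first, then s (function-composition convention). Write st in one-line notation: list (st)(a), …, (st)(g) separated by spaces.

Chase each element through t then s: a → g → d; b → f → a; c → c → b; d → a → f; e → b → e; f → e → c; g → d → g.
So st in one-line form is d a b f e c g.

d a b f e c g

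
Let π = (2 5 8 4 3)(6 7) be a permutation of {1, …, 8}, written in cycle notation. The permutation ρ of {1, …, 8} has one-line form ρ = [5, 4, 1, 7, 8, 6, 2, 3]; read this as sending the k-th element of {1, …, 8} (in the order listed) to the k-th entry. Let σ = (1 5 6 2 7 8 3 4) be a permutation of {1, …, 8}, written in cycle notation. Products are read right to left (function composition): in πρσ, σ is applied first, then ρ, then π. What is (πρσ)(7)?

2

Chase 7: σ(7) = 8; ρ(8) = 3; π(3) = 2. Hence (πρσ)(7) = 2.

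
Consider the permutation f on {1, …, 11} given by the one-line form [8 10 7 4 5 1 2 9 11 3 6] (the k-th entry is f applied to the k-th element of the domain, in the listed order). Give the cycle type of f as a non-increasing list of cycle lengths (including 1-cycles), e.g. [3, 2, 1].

The disjoint cycles are (1, 8, 9, 11, 6)(2, 10, 3, 7)(4)(5), with lengths 5, 4, 1, 1 in non-increasing order.

[5, 4, 1, 1]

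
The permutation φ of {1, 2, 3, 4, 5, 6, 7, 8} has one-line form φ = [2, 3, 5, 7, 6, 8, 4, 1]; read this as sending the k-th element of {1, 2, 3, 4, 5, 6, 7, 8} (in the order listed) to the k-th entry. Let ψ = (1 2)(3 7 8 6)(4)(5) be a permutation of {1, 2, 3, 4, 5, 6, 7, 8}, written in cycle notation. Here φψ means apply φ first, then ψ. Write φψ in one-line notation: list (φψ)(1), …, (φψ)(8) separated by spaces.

For each element, apply φ then ψ: 1 → 2 → 1; 2 → 3 → 7; 3 → 5 → 5; 4 → 7 → 8; 5 → 6 → 3; 6 → 8 → 6; 7 → 4 → 4; 8 → 1 → 2.
So φψ in one-line form is 1 7 5 8 3 6 4 2.

1 7 5 8 3 6 4 2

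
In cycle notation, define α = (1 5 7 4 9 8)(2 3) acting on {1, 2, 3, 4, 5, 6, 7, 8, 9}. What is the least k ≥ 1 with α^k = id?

6

The disjoint cycles have lengths 6, 2, 1.
The order of α is the least common multiple of its cycle lengths: lcm(6, 2) = 6.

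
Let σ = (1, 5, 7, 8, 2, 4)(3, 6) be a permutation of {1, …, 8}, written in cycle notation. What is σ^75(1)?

8

1 lies in the 6-cycle (1, 5, 7, 8, 2, 4).
Since the cycle has length 6, σ^75 acts on it the same as σ^3 (75 mod 6 = 3).
Advancing 3 steps from 1: 1 → 5 → 7 → 8.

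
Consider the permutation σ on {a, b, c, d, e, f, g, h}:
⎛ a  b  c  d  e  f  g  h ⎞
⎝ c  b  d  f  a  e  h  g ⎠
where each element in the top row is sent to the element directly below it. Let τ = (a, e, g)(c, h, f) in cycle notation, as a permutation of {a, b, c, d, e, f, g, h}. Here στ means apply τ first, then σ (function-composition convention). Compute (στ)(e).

h

τ(e) = g, then σ(g) = h; composing gives (στ)(e) = h.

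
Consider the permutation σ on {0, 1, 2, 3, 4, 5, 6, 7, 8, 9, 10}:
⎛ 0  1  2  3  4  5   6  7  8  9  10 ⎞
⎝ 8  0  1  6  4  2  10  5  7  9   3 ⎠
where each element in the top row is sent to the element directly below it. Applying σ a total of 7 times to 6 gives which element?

Tracing 6 → 10 → … returns to 6 after 3 steps, so 6 lies in a 3-cycle (3 6 10).
Since the cycle has length 3, σ^7 acts on it the same as σ^1 (7 mod 3 = 1).
Advancing 1 step from 6: 6 → 10.

10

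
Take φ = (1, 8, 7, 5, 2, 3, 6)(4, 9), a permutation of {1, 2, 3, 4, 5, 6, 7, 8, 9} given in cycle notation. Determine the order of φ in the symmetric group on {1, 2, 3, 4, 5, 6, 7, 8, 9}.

The disjoint cycles have lengths 7, 2.
The order is lcm(7, 2) = 14.

14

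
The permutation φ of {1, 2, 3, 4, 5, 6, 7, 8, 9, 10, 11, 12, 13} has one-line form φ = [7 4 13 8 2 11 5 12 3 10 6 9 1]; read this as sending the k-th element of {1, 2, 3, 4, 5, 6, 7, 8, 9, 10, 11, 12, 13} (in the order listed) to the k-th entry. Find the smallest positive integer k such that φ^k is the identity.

The disjoint-cycle form of φ has cycle lengths 10, 2, 1.
The order of φ is the least common multiple of its cycle lengths: lcm(10, 2) = 10.

10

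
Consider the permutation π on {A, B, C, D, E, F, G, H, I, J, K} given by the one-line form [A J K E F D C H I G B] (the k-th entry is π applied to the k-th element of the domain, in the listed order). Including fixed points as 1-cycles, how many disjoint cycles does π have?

5

The cycle decomposition is (A)(B J G C K)(D E F)(H)(I), which has 5 cycles (counting 1-cycles).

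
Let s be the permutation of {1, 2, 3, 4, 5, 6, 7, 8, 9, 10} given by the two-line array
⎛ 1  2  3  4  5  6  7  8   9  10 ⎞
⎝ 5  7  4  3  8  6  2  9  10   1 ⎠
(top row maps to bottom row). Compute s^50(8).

8

Tracing 8 → 9 → … returns to 8 after 5 steps, so 8 lies in a 5-cycle (1, 5, 8, 9, 10).
On a 5-cycle, s^5 is the identity, so s^50 = s^0 there (50 ≡ 0 mod 5).
So s^50(8) = 8.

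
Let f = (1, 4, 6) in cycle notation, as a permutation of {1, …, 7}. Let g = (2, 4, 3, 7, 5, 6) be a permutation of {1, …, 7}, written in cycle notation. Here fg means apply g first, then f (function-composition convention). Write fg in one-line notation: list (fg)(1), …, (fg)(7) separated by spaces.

Chase each element through g then f: 1 → 1 → 4; 2 → 4 → 6; 3 → 7 → 7; 4 → 3 → 3; 5 → 6 → 1; 6 → 2 → 2; 7 → 5 → 5.
Collecting the images, fg = [4 6 7 3 1 2 5].

4 6 7 3 1 2 5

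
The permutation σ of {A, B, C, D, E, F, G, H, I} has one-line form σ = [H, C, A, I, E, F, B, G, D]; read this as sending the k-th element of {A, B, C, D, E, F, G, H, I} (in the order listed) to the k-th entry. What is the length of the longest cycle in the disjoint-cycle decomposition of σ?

Decomposing into disjoint cycles gives (A H G B C)(D I); the longest has length 5.

5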